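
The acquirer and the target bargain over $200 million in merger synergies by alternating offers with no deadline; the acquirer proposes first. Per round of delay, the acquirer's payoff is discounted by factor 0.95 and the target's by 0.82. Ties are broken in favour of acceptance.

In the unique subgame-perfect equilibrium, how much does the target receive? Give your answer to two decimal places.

In a stationary SPE each proposer offers the other exactly their discounted continuation value.
If the acquirer keeps x when proposing and the target keeps y when proposing, then x = 200 − 0.82y and y = 200 − 0.95x.
Solving: x = 200(1 − 0.82) / (1 − 0.95·0.82) = 36 / 0.221 ≈ 162.8959.
The target gets 200 − 162.8959 ≈ 37.1041.

37.10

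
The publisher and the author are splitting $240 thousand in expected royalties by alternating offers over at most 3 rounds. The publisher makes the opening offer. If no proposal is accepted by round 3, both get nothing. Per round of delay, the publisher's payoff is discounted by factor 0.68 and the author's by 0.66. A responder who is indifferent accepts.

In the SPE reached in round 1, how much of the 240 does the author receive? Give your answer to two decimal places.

Round 3 (the publisher proposes): the author will accept anything ≥ 0, so the publisher offers 0 and keeps 240.
Round 2 (the author proposes): the publisher can get 240 next round, worth 0.68 × 240 = 163.2 now; the author offers that and keeps 76.8.
Round 1 (the publisher proposes): the author can get 76.8 next round, worth 0.66 × 76.8 = 50.688 now, so the publisher offers 50.688, keeping 189.312.

50.69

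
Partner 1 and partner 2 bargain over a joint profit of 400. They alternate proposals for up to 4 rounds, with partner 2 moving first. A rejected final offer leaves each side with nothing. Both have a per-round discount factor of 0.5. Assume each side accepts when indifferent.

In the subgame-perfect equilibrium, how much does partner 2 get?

250

Round 4 (partner 1 proposes): partner 2 will accept anything ≥ 0, so partner 1 offers 0 and keeps 400.
Round 3 (partner 2 proposes): partner 1 can get 400 next round, worth 0.5 × 400 = 200 now. Partner 2 offers 200 and keeps 400 − 200 = 200.
Round 2 (partner 1 proposes): partner 2 can get 200 next round, worth 0.5 × 200 = 100 now; partner 1 offers that and keeps 300.
Round 1 (partner 2 proposes): partner 1 can get 300 next round, worth 0.5 × 300 = 150 now. Partner 2 offers 150 and keeps 400 − 150 = 250.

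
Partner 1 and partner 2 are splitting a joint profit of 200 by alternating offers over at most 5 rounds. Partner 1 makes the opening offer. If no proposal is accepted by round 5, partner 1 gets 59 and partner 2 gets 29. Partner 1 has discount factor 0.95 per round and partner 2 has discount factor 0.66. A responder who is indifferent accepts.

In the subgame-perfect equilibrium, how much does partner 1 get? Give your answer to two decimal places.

177.86

Work backward from the last round.
Round 5 (partner 1 proposes): partner 2 gets 29 if talks fail, so partner 1 offers 29 and keeps 171.
Round 4 (partner 2 proposes): partner 1 can get 171 next round, worth 0.95 × 171 = 162.45 now, so partner 2 offers 162.45, keeping 37.55.
Round 3 (partner 1 proposes): partner 2 can get 37.55 next round, worth 0.66 × 37.55 = 24.783 now, so partner 1 offers 24.783, keeping 175.217.
Round 2 (partner 2 proposes): partner 1 can get 175.217 next round, worth 0.95 × 175.217 = 166.45615 now, so partner 2 offers 166.45615, keeping 33.54385.
Round 1 (partner 1 proposes): partner 2 can get 33.54385 next round, worth 0.66 × 33.54385 = 22.138941 now, so partner 1 offers 22.138941, keeping 177.861059.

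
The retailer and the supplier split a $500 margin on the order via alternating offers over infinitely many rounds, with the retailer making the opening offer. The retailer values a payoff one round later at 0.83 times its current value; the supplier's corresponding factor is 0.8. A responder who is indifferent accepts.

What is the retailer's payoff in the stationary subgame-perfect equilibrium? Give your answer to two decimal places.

In a stationary SPE each proposer offers the other exactly their discounted continuation value.
If the retailer keeps x when proposing and the supplier keeps y when proposing, then x = 500 − 0.8y and y = 500 − 0.83x.
Solving: x = 500(1 − 0.8) / (1 − 0.83·0.8) = 100 / 0.336 ≈ 297.6190.
The supplier gets 500 − 297.6190 ≈ 202.3810.

297.62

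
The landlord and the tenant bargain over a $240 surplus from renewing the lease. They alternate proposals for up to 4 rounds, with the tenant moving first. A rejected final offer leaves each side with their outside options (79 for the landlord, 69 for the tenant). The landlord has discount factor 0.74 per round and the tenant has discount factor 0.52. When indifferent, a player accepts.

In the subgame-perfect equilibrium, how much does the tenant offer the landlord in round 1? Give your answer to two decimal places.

133.94

Round 4 (the landlord proposes): the tenant gets 69 if talks fail, so the landlord offers 69 and keeps 171.
Round 3 (the tenant proposes): the landlord can get 171 next round, worth 0.74 × 171 = 126.54 now; the tenant offers that and keeps 113.46.
Round 2 (the landlord proposes): the tenant can get 113.46 next round, worth 0.52 × 113.46 = 58.9992 now; the landlord offers that and keeps 181.0008.
Round 1 (the tenant proposes): the landlord can get 181.0008 next round, worth 0.74 × 181.0008 = 133.940592 now. The tenant offers 133.940592 and keeps 240 − 133.940592 = 106.059408.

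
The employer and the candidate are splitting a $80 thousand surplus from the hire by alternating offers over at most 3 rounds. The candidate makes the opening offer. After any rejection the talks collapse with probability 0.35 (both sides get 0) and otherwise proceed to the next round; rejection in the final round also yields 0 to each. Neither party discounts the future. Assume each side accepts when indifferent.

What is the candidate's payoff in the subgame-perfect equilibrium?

By backward induction:
Round 3 (the candidate proposes): the employer will accept anything ≥ 0, so the candidate offers 0 and keeps 80.
Round 2 (the employer proposes): rejecting gives the candidate an expected 0.65 × 80 = 52, so the employer offers 52, keeping 28.
Round 1 (the candidate proposes): rejecting gives the employer an expected 0.65 × 28 = 18.2; the candidate offers that and keeps 61.8.

61.8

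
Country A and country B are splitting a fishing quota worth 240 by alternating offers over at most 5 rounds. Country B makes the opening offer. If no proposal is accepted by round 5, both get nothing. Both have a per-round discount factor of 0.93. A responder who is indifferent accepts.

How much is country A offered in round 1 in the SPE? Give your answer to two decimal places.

29.14

Round 5 (country B proposes): country A will accept anything ≥ 0, so country B offers 0 and keeps 240.
Round 4 (country A proposes): country B can get 240 next round, worth 0.93 × 240 = 223.2 now, so country A offers 223.2, keeping 16.8.
Round 3 (country B proposes): country A can get 16.8 next round, worth 0.93 × 16.8 = 15.624 now, so country B offers 15.624, keeping 224.376.
Round 2 (country A proposes): country B can get 224.376 next round, worth 0.93 × 224.376 = 208.66968 now, so country A offers 208.66968, keeping 31.33032.
Round 1 (country B proposes): country A can get 31.33032 next round, worth 0.93 × 31.33032 = 29.1371976 now; country B offers that and keeps 210.8628024.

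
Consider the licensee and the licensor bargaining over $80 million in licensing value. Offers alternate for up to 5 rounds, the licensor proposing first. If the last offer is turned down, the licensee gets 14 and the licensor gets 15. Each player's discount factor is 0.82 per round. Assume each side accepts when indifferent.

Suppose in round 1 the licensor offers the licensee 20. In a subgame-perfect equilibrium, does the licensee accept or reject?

Reject

Work out the licensee's continuation value if the offer is rejected.
Round 5 (the licensor proposes): the licensee gets 14 if talks fail, so the licensor offers 14 and keeps 66.
Round 4 (the licensee proposes): the licensor can get 66 next round, worth 0.82 × 66 = 54.12 now; the licensee offers that and keeps 25.88.
Round 3 (the licensor proposes): the licensee can get 25.88 next round, worth 0.82 × 25.88 = 21.2216 now; the licensor offers that and keeps 58.7784.
Round 2 (the licensee proposes): the licensor can get 58.7784 next round, worth 0.82 × 58.7784 = 48.198288 now. The licensee offers 48.198288 and keeps 80 − 48.198288 = 31.801712.
So by rejecting in round 1, the licensee gets 31.801712 next round, worth 0.82 × 31.801712 = 26.07740384 now.
Offer 20 < 26.07740384, so the licensee rejects.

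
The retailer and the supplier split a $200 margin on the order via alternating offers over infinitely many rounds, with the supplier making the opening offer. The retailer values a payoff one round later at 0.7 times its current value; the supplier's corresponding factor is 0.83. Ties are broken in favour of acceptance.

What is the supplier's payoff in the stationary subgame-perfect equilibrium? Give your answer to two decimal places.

When the supplier proposes, the retailer accepts any offer worth at least 0.7 times what the retailer would get by proposing next round; and vice versa.
This gives x = 200 − 0.7y and y = 200 − 0.83x, where x and y are each side's share when it proposes.
Hence (1 − 0.7·0.83)x = 200(1 − 0.7), i.e. 0.419·x = 60.
x ≈ 143.1981; the retailer's share is 200 − x ≈ 56.8019.

143.20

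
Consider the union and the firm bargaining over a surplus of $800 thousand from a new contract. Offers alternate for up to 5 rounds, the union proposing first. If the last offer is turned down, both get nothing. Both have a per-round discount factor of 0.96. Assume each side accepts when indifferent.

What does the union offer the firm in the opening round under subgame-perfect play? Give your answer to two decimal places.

59.03

Round 5 (the union proposes): rejection yields 0 for the firm; the union offers 0 and keeps 800.
Round 4 (the firm proposes): the union can get 800 next round, worth 0.96 × 800 = 768 now; the firm offers that and keeps 32.
Round 3 (the union proposes): the firm can get 32 next round, worth 0.96 × 32 = 30.72 now, so the union offers 30.72, keeping 769.28.
Round 2 (the firm proposes): the union can get 769.28 next round, worth 0.96 × 769.28 = 738.5088 now. The firm offers 738.5088 and keeps 800 − 738.5088 = 61.4912.
Round 1 (the union proposes): the firm can get 61.4912 next round, worth 0.96 × 61.4912 = 59.031552 now; the union offers that and keeps 740.968448.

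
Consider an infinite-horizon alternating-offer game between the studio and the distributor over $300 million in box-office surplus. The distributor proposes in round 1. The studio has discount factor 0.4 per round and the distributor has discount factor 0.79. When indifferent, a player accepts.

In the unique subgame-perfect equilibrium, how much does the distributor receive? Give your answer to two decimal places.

Let x be the distributor's share when the distributor proposes and y be the studio's share when the studio proposes.
The studio accepts iff offered ≥ 0.4·y, so x = 300 − 0.4y. Symmetrically y = 300 − 0.79x.
Substituting: x = 300 − 0.4(300 − 0.79x), giving x(1 − 0.79·0.4) = 300(1 − 0.4).
So x = 300 × 0.6 / 0.684 ≈ 263.1579, and the studio receives 300 − x ≈ 36.8421.

263.16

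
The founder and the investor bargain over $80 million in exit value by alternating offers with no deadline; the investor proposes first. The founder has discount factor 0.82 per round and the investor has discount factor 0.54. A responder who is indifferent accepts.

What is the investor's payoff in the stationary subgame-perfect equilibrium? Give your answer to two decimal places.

25.84

Let x be the investor's share when the investor proposes and y be the founder's share when the founder proposes.
The founder accepts iff offered ≥ 0.82·y, so x = 80 − 0.82y. Symmetrically y = 80 − 0.54x.
Substituting: x = 80 − 0.82(80 − 0.54x), giving x(1 − 0.54·0.82) = 80(1 − 0.82).
So x = 80 × 0.18 / 0.5572 ≈ 25.8435, and the founder receives 80 − x ≈ 54.1565.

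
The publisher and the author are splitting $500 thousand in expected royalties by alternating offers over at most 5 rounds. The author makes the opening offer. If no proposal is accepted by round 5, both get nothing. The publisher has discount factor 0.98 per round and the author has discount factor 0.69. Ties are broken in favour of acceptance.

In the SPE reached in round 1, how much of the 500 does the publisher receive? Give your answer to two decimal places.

Work backward from the last round.
Round 5 (the author proposes): the publisher will accept anything ≥ 0, so the author offers 0 and keeps 500.
Round 4 (the publisher proposes): the author can get 500 next round, worth 0.69 × 500 = 345 now; the publisher offers that and keeps 155.
Round 3 (the author proposes): the publisher can get 155 next round, worth 0.98 × 155 = 151.9 now, so the author offers 151.9, keeping 348.1.
Round 2 (the publisher proposes): the author can get 348.1 next round, worth 0.69 × 348.1 = 240.189 now. The publisher offers 240.189 and keeps 500 − 240.189 = 259.811.
Round 1 (the author proposes): the publisher can get 259.811 next round, worth 0.98 × 259.811 = 254.61478 now. The author offers 254.61478 and keeps 500 − 254.61478 = 245.38522.

254.61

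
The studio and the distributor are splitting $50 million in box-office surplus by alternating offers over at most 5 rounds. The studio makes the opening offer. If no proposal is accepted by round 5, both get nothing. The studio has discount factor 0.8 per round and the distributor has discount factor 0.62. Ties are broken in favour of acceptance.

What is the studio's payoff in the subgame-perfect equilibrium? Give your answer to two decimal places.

By backward induction:
Round 5 (the studio proposes): rejection yields 0 for the distributor; the studio offers 0 and keeps 50.
Round 4 (the distributor proposes): the studio can get 50 next round, worth 0.8 × 50 = 40 now. The distributor offers 40 and keeps 50 − 40 = 10.
Round 3 (the studio proposes): the distributor can get 10 next round, worth 0.62 × 10 = 6.2 now; the studio offers that and keeps 43.8.
Round 2 (the distributor proposes): the studio can get 43.8 next round, worth 0.8 × 43.8 = 35.04 now. The distributor offers 35.04 and keeps 50 − 35.04 = 14.96.
Round 1 (the studio proposes): the distributor can get 14.96 next round, worth 0.62 × 14.96 = 9.2752 now. The studio offers 9.2752 and keeps 50 − 9.2752 = 40.7248.

40.72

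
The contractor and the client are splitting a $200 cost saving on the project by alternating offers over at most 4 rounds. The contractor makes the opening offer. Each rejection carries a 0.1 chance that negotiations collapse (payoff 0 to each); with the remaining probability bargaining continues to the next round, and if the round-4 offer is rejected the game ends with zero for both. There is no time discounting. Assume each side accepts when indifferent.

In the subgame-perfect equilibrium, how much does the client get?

163.8

By backward induction:
Round 4 (the client proposes): rejection yields 0 for the contractor; the client offers 0 and keeps 200.
Round 3 (the contractor proposes): rejecting gives the client an expected 0.9 × 200 = 180; the contractor offers that and keeps 20.
Round 2 (the client proposes): rejecting gives the contractor an expected 0.9 × 20 = 18. The client offers 18 and keeps 200 − 18 = 182.
Round 1 (the contractor proposes): rejecting gives the client an expected 0.9 × 182 = 163.8, so the contractor offers 163.8, keeping 36.2.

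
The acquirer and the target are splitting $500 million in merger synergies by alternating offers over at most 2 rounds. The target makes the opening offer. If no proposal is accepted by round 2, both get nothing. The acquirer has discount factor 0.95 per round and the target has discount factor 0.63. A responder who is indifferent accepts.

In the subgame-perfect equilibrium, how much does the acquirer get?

475

Round 2 (the acquirer proposes): the target will accept anything ≥ 0, so the acquirer offers 0 and keeps 500.
Round 1 (the target proposes): the acquirer can get 500 next round, worth 0.95 × 500 = 475 now; the target offers that and keeps 25.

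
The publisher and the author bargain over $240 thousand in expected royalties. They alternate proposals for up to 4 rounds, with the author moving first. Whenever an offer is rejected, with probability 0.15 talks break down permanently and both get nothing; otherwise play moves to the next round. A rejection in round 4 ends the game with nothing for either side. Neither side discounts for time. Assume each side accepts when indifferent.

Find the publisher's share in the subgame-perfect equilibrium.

177.99

Round 4 (the publisher proposes): rejection yields 0 for the author; the publisher offers 0 and keeps 240.
Round 3 (the author proposes): rejecting gives the publisher an expected 0.85 × 240 = 204, so the author offers 204, keeping 36.
Round 2 (the publisher proposes): rejecting gives the author an expected 0.85 × 36 = 30.6; the publisher offers that and keeps 209.4.
Round 1 (the author proposes): rejecting gives the publisher an expected 0.85 × 209.4 = 177.99. The author offers 177.99 and keeps 240 − 177.99 = 62.01.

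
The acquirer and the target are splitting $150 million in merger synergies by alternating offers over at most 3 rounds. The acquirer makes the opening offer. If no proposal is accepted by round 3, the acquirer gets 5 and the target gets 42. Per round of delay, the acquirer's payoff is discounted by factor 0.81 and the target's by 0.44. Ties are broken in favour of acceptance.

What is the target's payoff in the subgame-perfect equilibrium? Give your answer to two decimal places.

Round 3 (the acquirer proposes): the target gets 42 if talks fail, so the acquirer offers 42 and keeps 108.
Round 2 (the target proposes): the acquirer can get 108 next round, worth 0.81 × 108 = 87.48 now, so the target offers 87.48, keeping 62.52.
Round 1 (the acquirer proposes): the target can get 62.52 next round, worth 0.44 × 62.52 = 27.5088 now. The acquirer offers 27.5088 and keeps 150 − 27.5088 = 122.4912.

27.51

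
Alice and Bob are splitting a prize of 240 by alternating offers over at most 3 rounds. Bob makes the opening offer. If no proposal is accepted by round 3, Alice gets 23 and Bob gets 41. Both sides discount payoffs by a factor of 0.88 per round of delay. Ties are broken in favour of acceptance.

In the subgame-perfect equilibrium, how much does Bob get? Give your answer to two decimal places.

Round 3 (Bob proposes): Alice gets 23 if talks fail, so Bob offers 23 and keeps 217.
Round 2 (Alice proposes): Bob can get 217 next round, worth 0.88 × 217 = 190.96 now, so Alice offers 190.96, keeping 49.04.
Round 1 (Bob proposes): Alice can get 49.04 next round, worth 0.88 × 49.04 = 43.1552 now. Bob offers 43.1552 and keeps 240 − 43.1552 = 196.8448.

196.84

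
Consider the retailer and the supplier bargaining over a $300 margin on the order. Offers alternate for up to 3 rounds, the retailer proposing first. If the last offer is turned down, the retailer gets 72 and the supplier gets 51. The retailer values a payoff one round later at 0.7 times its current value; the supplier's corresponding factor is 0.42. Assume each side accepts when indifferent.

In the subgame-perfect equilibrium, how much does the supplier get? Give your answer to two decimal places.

52.79

Work backward from the last round.
Round 3 (the retailer proposes): the supplier gets 51 if talks fail, so the retailer offers 51 and keeps 249.
Round 2 (the supplier proposes): the retailer can get 249 next round, worth 0.7 × 249 = 174.3 now, so the supplier offers 174.3, keeping 125.7.
Round 1 (the retailer proposes): the supplier can get 125.7 next round, worth 0.42 × 125.7 = 52.794 now; the retailer offers that and keeps 247.206.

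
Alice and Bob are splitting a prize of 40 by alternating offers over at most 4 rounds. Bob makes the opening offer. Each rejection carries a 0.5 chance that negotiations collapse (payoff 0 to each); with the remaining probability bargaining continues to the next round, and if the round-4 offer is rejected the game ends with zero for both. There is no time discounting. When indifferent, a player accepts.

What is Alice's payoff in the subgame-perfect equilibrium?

15

Round 4 (Alice proposes): rejection yields 0 for Bob; Alice offers 0 and keeps 40.
Round 3 (Bob proposes): rejecting gives Alice an expected 0.5 × 40 = 20; Bob offers that and keeps 20.
Round 2 (Alice proposes): rejecting gives Bob an expected 0.5 × 20 = 10. Alice offers 10 and keeps 40 − 10 = 30.
Round 1 (Bob proposes): rejecting gives Alice an expected 0.5 × 30 = 15. Bob offers 15 and keeps 40 − 15 = 25.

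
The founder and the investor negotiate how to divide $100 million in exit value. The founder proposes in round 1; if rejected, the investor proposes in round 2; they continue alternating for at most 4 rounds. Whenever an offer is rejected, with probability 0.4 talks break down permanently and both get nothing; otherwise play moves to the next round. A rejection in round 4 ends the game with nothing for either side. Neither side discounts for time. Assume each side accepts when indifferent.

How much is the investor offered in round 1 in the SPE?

45.6

Round 4 (the investor proposes): the founder will accept anything ≥ 0, so the investor offers 0 and keeps 100.
Round 3 (the founder proposes): rejecting gives the investor an expected 0.6 × 100 = 60. The founder offers 60 and keeps 100 − 60 = 40.
Round 2 (the investor proposes): rejecting gives the founder an expected 0.6 × 40 = 24; the investor offers that and keeps 76.
Round 1 (the founder proposes): rejecting gives the investor an expected 0.6 × 76 = 45.6, so the founder offers 45.6, keeping 54.4.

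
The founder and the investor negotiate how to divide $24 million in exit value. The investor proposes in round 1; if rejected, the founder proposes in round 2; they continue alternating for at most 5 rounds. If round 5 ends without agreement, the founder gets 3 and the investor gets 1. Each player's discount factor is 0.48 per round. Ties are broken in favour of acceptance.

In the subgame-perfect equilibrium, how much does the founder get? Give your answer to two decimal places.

Solve by backward induction from round 5.
Round 5 (the investor proposes): the founder gets 3 if talks fail, so the investor offers 3 and keeps 21.
Round 4 (the founder proposes): the investor can get 21 next round, worth 0.48 × 21 = 10.08 now. The founder offers 10.08 and keeps 24 − 10.08 = 13.92.
Round 3 (the investor proposes): the founder can get 13.92 next round, worth 0.48 × 13.92 = 6.6816 now. The investor offers 6.6816 and keeps 24 − 6.6816 = 17.3184.
Round 2 (the founder proposes): the investor can get 17.3184 next round, worth 0.48 × 17.3184 = 8.312832 now. The founder offers 8.312832 and keeps 24 − 8.312832 = 15.687168.
Round 1 (the investor proposes): the founder can get 15.687168 next round, worth 0.48 × 15.687168 = 7.52984064 now; the investor offers that and keeps 16.47015936.

7.53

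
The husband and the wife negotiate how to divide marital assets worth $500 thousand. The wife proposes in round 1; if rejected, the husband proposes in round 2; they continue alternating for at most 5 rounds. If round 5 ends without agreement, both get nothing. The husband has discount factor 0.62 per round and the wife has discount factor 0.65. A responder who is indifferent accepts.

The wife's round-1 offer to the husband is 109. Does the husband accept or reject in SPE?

Reject

Round 5 (the wife proposes): rejection yields 0 for the husband; the wife offers 0 and keeps 500.
Round 4 (the husband proposes): the wife can get 500 next round, worth 0.65 × 500 = 325 now; the husband offers that and keeps 175.
Round 3 (the wife proposes): the husband can get 175 next round, worth 0.62 × 175 = 108.5 now; the wife offers that and keeps 391.5.
Round 2 (the husband proposes): the wife can get 391.5 next round, worth 0.65 × 391.5 = 254.475 now, so the husband offers 254.475, keeping 245.525.
So by rejecting in round 1, the husband gets 245.525 next round, worth 0.62 × 245.525 = 152.2255 now.
Offer 109 < 152.2255, so the husband rejects.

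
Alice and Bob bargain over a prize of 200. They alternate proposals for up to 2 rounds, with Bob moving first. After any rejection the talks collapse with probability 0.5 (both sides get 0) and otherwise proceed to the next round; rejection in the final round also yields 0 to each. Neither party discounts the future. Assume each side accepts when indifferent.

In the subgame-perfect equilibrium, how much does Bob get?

By backward induction:
Round 2 (Alice proposes): rejection yields 0 for Bob; Alice offers 0 and keeps 200.
Round 1 (Bob proposes): rejecting gives Alice an expected 0.5 × 200 = 100; Bob offers that and keeps 100.

100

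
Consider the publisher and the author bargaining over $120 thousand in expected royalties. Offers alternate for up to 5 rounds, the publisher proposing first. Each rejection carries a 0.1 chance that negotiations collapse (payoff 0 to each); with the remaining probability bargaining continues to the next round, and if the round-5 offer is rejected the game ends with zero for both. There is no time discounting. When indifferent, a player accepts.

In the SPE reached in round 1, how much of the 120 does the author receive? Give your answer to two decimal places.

Round 5 (the publisher proposes): the author will accept anything ≥ 0, so the publisher offers 0 and keeps 120.
Round 4 (the author proposes): rejecting gives the publisher an expected 0.9 × 120 = 108. The author offers 108 and keeps 120 − 108 = 12.
Round 3 (the publisher proposes): rejecting gives the author an expected 0.9 × 12 = 10.8. The publisher offers 10.8 and keeps 120 − 10.8 = 109.2.
Round 2 (the author proposes): rejecting gives the publisher an expected 0.9 × 109.2 = 98.28, so the author offers 98.28, keeping 21.72.
Round 1 (the publisher proposes): rejecting gives the author an expected 0.9 × 21.72 = 19.548, so the publisher offers 19.548, keeping 100.452.

19.55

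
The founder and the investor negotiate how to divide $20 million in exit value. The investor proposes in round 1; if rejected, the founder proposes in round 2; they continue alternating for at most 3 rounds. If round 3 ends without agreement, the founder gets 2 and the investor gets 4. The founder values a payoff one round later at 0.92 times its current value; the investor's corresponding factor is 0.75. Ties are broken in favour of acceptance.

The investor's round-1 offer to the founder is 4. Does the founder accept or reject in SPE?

Round 3 (the investor proposes): the founder gets 2 if talks fail, so the investor offers 2 and keeps 18.
Round 2 (the founder proposes): the investor can get 18 next round, worth 0.75 × 18 = 13.5 now, so the founder offers 13.5, keeping 6.5.
So by rejecting in round 1, the founder gets 6.5 next round, worth 0.92 × 6.5 = 5.98 now.
Offer 4 < 5.98, so the founder rejects.

Reject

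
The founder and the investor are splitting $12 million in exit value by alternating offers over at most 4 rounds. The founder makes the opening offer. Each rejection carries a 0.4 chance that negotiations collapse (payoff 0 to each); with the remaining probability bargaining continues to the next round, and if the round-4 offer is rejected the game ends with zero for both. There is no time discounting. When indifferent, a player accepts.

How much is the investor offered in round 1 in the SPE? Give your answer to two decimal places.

5.47

By backward induction:
Round 4 (the investor proposes): the founder will accept anything ≥ 0, so the investor offers 0 and keeps 12.
Round 3 (the founder proposes): rejecting gives the investor an expected 0.6 × 12 = 7.2, so the founder offers 7.2, keeping 4.8.
Round 2 (the investor proposes): rejecting gives the founder an expected 0.6 × 4.8 = 2.88, so the investor offers 2.88, keeping 9.12.
Round 1 (the founder proposes): rejecting gives the investor an expected 0.6 × 9.12 = 5.472, so the founder offers 5.472, keeping 6.528.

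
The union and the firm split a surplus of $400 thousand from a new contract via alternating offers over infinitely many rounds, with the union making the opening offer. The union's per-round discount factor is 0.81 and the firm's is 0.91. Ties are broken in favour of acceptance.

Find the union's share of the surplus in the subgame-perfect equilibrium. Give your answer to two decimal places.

When the union proposes, the firm accepts any offer worth at least 0.91 times what the firm would get by proposing next round; and vice versa.
This gives x = 400 − 0.91y and y = 400 − 0.81x, where x and y are each side's share when it proposes.
Hence (1 − 0.91·0.81)x = 400(1 − 0.91), i.e. 0.2629·x = 36.
x ≈ 136.9342; the firm's share is 400 − x ≈ 263.0658.

136.93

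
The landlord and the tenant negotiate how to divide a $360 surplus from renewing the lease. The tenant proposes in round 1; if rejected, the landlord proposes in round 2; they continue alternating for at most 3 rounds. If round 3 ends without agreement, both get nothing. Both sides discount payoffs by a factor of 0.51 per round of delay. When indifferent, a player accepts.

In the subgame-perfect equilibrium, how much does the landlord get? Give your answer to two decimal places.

Round 3 (the tenant proposes): the landlord will accept anything ≥ 0, so the tenant offers 0 and keeps 360.
Round 2 (the landlord proposes): the tenant can get 360 next round, worth 0.51 × 360 = 183.6 now; the landlord offers that and keeps 176.4.
Round 1 (the tenant proposes): the landlord can get 176.4 next round, worth 0.51 × 176.4 = 89.964 now. The tenant offers 89.964 and keeps 360 − 89.964 = 270.036.

89.96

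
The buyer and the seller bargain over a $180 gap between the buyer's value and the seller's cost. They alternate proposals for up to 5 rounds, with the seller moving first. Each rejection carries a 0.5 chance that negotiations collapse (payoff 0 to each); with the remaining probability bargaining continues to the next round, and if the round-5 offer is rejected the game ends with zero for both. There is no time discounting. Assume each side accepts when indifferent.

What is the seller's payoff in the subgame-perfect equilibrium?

123.75

Round 5 (the seller proposes): rejection yields 0 for the buyer; the seller offers 0 and keeps 180.
Round 4 (the buyer proposes): rejecting gives the seller an expected 0.5 × 180 = 90, so the buyer offers 90, keeping 90.
Round 3 (the seller proposes): rejecting gives the buyer an expected 0.5 × 90 = 45; the seller offers that and keeps 135.
Round 2 (the buyer proposes): rejecting gives the seller an expected 0.5 × 135 = 67.5, so the buyer offers 67.5, keeping 112.5.
Round 1 (the seller proposes): rejecting gives the buyer an expected 0.5 × 112.5 = 56.25, so the seller offers 56.25, keeping 123.75.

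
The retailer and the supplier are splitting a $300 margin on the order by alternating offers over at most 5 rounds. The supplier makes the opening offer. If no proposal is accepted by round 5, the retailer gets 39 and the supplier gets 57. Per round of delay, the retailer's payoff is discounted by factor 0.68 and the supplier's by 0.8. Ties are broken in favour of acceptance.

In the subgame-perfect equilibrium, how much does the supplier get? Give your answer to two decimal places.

Round 5 (the supplier proposes): the retailer gets 39 if talks fail, so the supplier offers 39 and keeps 261.
Round 4 (the retailer proposes): the supplier can get 261 next round, worth 0.8 × 261 = 208.8 now; the retailer offers that and keeps 91.2.
Round 3 (the supplier proposes): the retailer can get 91.2 next round, worth 0.68 × 91.2 = 62.016 now. The supplier offers 62.016 and keeps 300 − 62.016 = 237.984.
Round 2 (the retailer proposes): the supplier can get 237.984 next round, worth 0.8 × 237.984 = 190.3872 now, so the retailer offers 190.3872, keeping 109.6128.
Round 1 (the supplier proposes): the retailer can get 109.6128 next round, worth 0.68 × 109.6128 = 74.536704 now; the supplier offers that and keeps 225.463296.

225.46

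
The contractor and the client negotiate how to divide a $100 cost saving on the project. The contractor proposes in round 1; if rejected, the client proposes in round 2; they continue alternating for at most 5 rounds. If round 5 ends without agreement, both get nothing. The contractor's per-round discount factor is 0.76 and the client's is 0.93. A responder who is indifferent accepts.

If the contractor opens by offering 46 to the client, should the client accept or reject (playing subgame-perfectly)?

Work out the client's continuation value if the offer is rejected.
Round 5 (the contractor proposes): the client will accept anything ≥ 0, so the contractor offers 0 and keeps 100.
Round 4 (the client proposes): the contractor can get 100 next round, worth 0.76 × 100 = 76 now, so the client offers 76, keeping 24.
Round 3 (the contractor proposes): the client can get 24 next round, worth 0.93 × 24 = 22.32 now. The contractor offers 22.32 and keeps 100 − 22.32 = 77.68.
Round 2 (the client proposes): the contractor can get 77.68 next round, worth 0.76 × 77.68 = 59.0368 now. The client offers 59.0368 and keeps 100 − 59.0368 = 40.9632.
So by rejecting in round 1, the client gets 40.9632 next round, worth 0.93 × 40.9632 = 38.095776 now.
Offer 46 ≥ 38.095776, so the client accepts.

Accept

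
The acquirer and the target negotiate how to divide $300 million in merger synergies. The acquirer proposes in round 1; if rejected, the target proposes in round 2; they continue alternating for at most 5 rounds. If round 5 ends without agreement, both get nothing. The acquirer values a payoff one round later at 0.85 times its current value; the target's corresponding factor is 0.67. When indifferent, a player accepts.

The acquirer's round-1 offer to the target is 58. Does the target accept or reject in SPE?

Accept

Work out the target's continuation value if the offer is rejected.
Round 5 (the acquirer proposes): rejection yields 0 for the target; the acquirer offers 0 and keeps 300.
Round 4 (the target proposes): the acquirer can get 300 next round, worth 0.85 × 300 = 255 now. The target offers 255 and keeps 300 − 255 = 45.
Round 3 (the acquirer proposes): the target can get 45 next round, worth 0.67 × 45 = 30.15 now, so the acquirer offers 30.15, keeping 269.85.
Round 2 (the target proposes): the acquirer can get 269.85 next round, worth 0.85 × 269.85 = 229.3725 now. The target offers 229.3725 and keeps 300 − 229.3725 = 70.6275.
So by rejecting in round 1, the target gets 70.6275 next round, worth 0.67 × 70.6275 = 47.320425 now.
Offer 58 ≥ 47.320425, so the target accepts.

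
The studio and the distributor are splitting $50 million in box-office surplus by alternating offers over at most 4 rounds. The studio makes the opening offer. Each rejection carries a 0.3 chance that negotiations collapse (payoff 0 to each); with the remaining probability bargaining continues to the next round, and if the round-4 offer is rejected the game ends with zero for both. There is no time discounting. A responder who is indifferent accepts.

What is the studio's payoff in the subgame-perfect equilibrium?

Round 4 (the distributor proposes): rejection yields 0 for the studio; the distributor offers 0 and keeps 50.
Round 3 (the studio proposes): rejecting gives the distributor an expected 0.7 × 50 = 35. The studio offers 35 and keeps 50 − 35 = 15.
Round 2 (the distributor proposes): rejecting gives the studio an expected 0.7 × 15 = 10.5, so the distributor offers 10.5, keeping 39.5.
Round 1 (the studio proposes): rejecting gives the distributor an expected 0.7 × 39.5 = 27.65, so the studio offers 27.65, keeping 22.35.

22.35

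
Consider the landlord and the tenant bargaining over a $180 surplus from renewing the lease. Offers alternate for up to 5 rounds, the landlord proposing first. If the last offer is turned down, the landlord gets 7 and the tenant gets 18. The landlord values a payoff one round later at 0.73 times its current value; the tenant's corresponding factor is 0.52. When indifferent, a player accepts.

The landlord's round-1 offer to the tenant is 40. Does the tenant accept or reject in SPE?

Round 5 (the landlord proposes): the tenant gets 18 if talks fail, so the landlord offers 18 and keeps 162.
Round 4 (the tenant proposes): the landlord can get 162 next round, worth 0.73 × 162 = 118.26 now, so the tenant offers 118.26, keeping 61.74.
Round 3 (the landlord proposes): the tenant can get 61.74 next round, worth 0.52 × 61.74 = 32.1048 now. The landlord offers 32.1048 and keeps 180 − 32.1048 = 147.8952.
Round 2 (the tenant proposes): the landlord can get 147.8952 next round, worth 0.73 × 147.8952 = 107.963496 now. The tenant offers 107.963496 and keeps 180 − 107.963496 = 72.036504.
So by rejecting in round 1, the tenant gets 72.036504 next round, worth 0.52 × 72.036504 = 37.45898208 now.
Offer 40 ≥ 37.45898208, so the tenant accepts.

Accept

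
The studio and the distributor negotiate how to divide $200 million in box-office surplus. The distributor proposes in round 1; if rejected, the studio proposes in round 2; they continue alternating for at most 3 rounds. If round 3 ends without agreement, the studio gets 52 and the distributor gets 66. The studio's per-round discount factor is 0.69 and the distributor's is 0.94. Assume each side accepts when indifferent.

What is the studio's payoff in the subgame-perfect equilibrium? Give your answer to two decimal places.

42.01

Solve by backward induction from round 3.
Round 3 (the distributor proposes): the studio gets 52 if talks fail, so the distributor offers 52 and keeps 148.
Round 2 (the studio proposes): the distributor can get 148 next round, worth 0.94 × 148 = 139.12 now, so the studio offers 139.12, keeping 60.88.
Round 1 (the distributor proposes): the studio can get 60.88 next round, worth 0.69 × 60.88 = 42.0072 now; the distributor offers that and keeps 157.9928.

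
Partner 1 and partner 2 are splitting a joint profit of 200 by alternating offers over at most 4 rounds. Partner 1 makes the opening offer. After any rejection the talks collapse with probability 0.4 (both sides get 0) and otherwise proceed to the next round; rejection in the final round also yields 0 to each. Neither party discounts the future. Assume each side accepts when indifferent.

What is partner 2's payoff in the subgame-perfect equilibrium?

91.2

Round 4 (partner 2 proposes): partner 1 will accept anything ≥ 0, so partner 2 offers 0 and keeps 200.
Round 3 (partner 1 proposes): rejecting gives partner 2 an expected 0.6 × 200 = 120; partner 1 offers that and keeps 80.
Round 2 (partner 2 proposes): rejecting gives partner 1 an expected 0.6 × 80 = 48. Partner 2 offers 48 and keeps 200 − 48 = 152.
Round 1 (partner 1 proposes): rejecting gives partner 2 an expected 0.6 × 152 = 91.2. Partner 1 offers 91.2 and keeps 200 − 91.2 = 108.8.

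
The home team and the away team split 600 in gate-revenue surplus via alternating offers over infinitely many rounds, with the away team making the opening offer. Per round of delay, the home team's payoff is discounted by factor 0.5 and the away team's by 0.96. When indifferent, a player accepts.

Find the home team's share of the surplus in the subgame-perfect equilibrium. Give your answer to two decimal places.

23.08

When the away team proposes, the home team accepts any offer worth at least 0.5 times what the home team would get by proposing next round; and vice versa.
This gives x = 600 − 0.5y and y = 600 − 0.96x, where x and y are each side's share when it proposes.
Hence (1 − 0.5·0.96)x = 600(1 − 0.5), i.e. 0.52·x = 300.
x ≈ 576.9231; the home team's share is 600 − x ≈ 23.0769.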